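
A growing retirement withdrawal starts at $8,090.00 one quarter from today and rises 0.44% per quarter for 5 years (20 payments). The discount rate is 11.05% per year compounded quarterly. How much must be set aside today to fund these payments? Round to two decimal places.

Periodic rate r = 0.1105/4 per quarter; n is counted in quarters.
Growing ordinary annuity: PV = PMT₁ × [1 − ((1+g)/(1+r))^n] / (r − g) = 8,090 × [1 − ((1+0.0044)/(1+r))^20] / (r − 0.0044) = $127,818.81.

$127,818.81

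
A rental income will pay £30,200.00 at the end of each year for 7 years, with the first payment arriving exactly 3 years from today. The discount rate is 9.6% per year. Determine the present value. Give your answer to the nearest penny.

£124,026.62

Ordinary annuity of 7 payments, first payment at period 3.
Periodic rate r = 0.096 per year.
The ordinary-annuity PV formula values the stream one period before the first payment (period 2); discount that back 2 periods:
PV₀ = 30,200 × [1 − (1+r)^−7] / r × (1+r)^−2 = £124,026.62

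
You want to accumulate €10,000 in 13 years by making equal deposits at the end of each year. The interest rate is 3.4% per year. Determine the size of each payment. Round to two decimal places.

€624.51

Level ordinary annuity; solve FV = PMT × [((1+r)^n − 1)/r] for PMT.
Periodic rate r = 0.034 per year.
With n = 13: PMT = 10,000 / ([((1+r)^n − 1)/r]) = €624.51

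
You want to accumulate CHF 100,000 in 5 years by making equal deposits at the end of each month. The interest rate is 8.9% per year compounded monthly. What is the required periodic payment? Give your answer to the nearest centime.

Level ordinary annuity; solve FV = PMT × [((1+r)^n − 1)/r] for PMT.
Periodic rate r = 0.089/12 per month; n is counted in months.
With n = 60: PMT = 100,000 / ([((1+r)^n − 1)/r]) = CHF 1,329.32

CHF 1,329.32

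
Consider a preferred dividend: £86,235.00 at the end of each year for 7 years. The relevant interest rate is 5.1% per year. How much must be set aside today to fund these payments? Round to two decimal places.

£497,184.59

This is an ordinary annuity: 7 payments of £86,235.00 at the end of each year.
Periodic rate r = 0.051 per year.
PV = PMT × [(1 − (1+r)^−n)/r] = 86,235 × [1 − (1+r)^−7] / r = £497,184.59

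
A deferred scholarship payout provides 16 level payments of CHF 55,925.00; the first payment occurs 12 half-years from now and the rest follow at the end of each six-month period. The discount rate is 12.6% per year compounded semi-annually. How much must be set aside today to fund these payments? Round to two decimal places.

Ordinary annuity of 16 payments, first payment at period 12.
Periodic rate r = 0.126/2 per half-year; n is counted in half-years.
The ordinary-annuity PV formula values the stream one period before the first payment (period 11); discount that back 11 periods:
PV₀ = 55,925 × [1 − (1+r)^−16] / r × (1+r)^−11 = CHF 282,758.30

CHF 282,758.30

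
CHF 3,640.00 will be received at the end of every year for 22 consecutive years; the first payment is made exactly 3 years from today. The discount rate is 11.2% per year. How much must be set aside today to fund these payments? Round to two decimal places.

CHF 23,739.80

Ordinary annuity of 22 payments, first payment at period 3.
Periodic rate r = 0.112 per year.
The ordinary-annuity PV formula values the stream one period before the first payment (period 2); discount that back 2 periods:
PV₀ = 3,640 × [1 − (1+r)^−22] / r × (1+r)^−2 = CHF 23,739.80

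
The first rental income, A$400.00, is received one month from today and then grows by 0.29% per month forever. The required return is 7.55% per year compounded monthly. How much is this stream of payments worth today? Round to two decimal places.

A$117,936.12

Periodic rate r = 0.0755/12 per month.
Growing perpetuity (Gordon): PV = PMT₁ / (r − g) = 400 / (r − 0.0029) = A$117,936.12.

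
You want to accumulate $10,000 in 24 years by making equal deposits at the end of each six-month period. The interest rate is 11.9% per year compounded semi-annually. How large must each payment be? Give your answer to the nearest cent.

$39.60

Level ordinary annuity; solve FV = PMT × [((1+r)^n − 1)/r] for PMT.
Periodic rate r = 0.119/2 per half-year; n is counted in half-years.
With n = 48: PMT = 10,000 / ([((1+r)^n − 1)/r]) = $39.60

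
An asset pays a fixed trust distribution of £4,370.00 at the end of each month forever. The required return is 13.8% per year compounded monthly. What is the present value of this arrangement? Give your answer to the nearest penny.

£380,000.00

Periodic rate r = 0.138/12 per month.
Level perpetuity: PV = PMT / r = 4,370 / (0.138/12) = £380,000.00.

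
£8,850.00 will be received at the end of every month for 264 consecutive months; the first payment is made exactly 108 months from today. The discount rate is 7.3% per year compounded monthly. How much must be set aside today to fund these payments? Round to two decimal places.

Ordinary annuity of 264 payments, first payment at period 108.
Periodic rate r = 0.073/12 per month; n is counted in months.
The ordinary-annuity PV formula values the stream one period before the first payment (period 107); discount that back 107 periods:
PV₀ = 8,850 × [1 − (1+r)^−264] / r × (1+r)^−107 = £606,949.15

£606,949.15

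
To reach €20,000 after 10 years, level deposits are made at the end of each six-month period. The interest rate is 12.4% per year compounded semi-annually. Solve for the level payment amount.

Level ordinary annuity; solve FV = PMT × [((1+r)^n − 1)/r] for PMT.
Periodic rate r = 0.124/2 per half-year; n is counted in half-years.
With n = 20: PMT = 20,000 / ([((1+r)^n − 1)/r]) = €532.11

€532.11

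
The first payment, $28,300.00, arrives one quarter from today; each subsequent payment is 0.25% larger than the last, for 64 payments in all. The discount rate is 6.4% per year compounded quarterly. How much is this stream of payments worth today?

Periodic rate r = 0.064/4 per quarter; n is counted in quarters.
Growing ordinary annuity: PV = PMT₁ × [1 − ((1+g)/(1+r))^n] / (r − g) = 28,300 × [1 − ((1+0.0025)/(1+r))^64] / (r − 0.0025) = $1,205,751.52.

$1,205,751.52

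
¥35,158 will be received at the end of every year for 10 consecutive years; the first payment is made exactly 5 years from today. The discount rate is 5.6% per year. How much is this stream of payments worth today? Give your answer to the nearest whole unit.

¥212,091

Ordinary annuity of 10 payments, first payment at period 5.
Periodic rate r = 0.056 per year.
The ordinary-annuity PV formula values the stream one period before the first payment (period 4); discount that back 4 periods:
PV₀ = 35,158 × [1 − (1+r)^−10] / r × (1+r)^−4 = ¥212,091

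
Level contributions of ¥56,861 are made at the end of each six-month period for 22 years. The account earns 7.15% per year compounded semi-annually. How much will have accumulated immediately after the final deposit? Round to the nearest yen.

¥5,869,776

This is an ordinary annuity: 44 deposits of ¥56,861 at the end of each six-month period.
Periodic rate r = 0.0715/2 per half-year; n is counted in half-years.
FV = PMT × [((1+r)^n − 1)/r] = 56,861 × [(1+r)^44 − 1] / r = ¥5,869,776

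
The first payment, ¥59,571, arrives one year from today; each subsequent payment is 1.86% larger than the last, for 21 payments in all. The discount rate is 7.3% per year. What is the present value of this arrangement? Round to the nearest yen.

¥727,841

Periodic rate r = 0.073 per year.
Growing ordinary annuity: PV = PMT₁ × [1 − ((1+g)/(1+r))^n] / (r − g) = 59,571 × [1 − ((1+0.0186)/(1+r))^21] / (r − 0.0186) = ¥727,841.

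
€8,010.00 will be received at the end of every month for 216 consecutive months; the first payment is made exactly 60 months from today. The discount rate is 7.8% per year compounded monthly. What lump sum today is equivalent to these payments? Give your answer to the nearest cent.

Ordinary annuity of 216 payments, first payment at period 60.
Periodic rate r = 0.078/12 per month; n is counted in months.
The ordinary-annuity PV formula values the stream one period before the first payment (period 59); discount that back 59 periods:
PV₀ = 8,010 × [1 − (1+r)^−216] / r × (1+r)^−59 = €633,368.25

€633,368.25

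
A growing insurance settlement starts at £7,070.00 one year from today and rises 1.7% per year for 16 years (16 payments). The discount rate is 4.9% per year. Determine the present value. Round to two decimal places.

Periodic rate r = 0.049 per year.
Growing ordinary annuity: PV = PMT₁ × [1 − ((1+g)/(1+r))^n] / (r − g) = 7,070 × [1 − ((1+0.017)/(1+r))^16] / (r − 0.017) = £86,352.43.

£86,352.43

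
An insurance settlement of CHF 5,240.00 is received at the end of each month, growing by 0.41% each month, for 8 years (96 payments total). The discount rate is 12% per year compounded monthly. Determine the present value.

Periodic rate r = 0.12/12 per month; n is counted in months.
Growing ordinary annuity: PV = PMT₁ × [1 − ((1+g)/(1+r))^n] / (r − g) = 5,240 × [1 − ((1+0.0041)/(1+r))^96] / (r − 0.0041) = CHF 382,059.02.

CHF 382,059.02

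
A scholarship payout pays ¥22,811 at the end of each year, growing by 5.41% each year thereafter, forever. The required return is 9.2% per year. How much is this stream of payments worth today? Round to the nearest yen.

¥601,873

Periodic rate r = 0.092 per year.
Growing perpetuity (Gordon): PV = PMT₁ / (r − g) = 22,811 / (r − 0.0541) = ¥601,873.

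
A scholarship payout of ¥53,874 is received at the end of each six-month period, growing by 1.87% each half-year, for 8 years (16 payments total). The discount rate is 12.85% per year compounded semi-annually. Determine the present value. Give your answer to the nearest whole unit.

¥595,345

Periodic rate r = 0.1285/2 per half-year; n is counted in half-years.
Growing ordinary annuity: PV = PMT₁ × [1 − ((1+g)/(1+r))^n] / (r − g) = 53,874 × [1 − ((1+0.0187)/(1+r))^16] / (r − 0.0187) = ¥595,345.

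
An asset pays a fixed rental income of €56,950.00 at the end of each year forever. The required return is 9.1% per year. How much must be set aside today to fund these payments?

Periodic rate r = 0.091 per year.
Level perpetuity: PV = PMT / r = 56,950 / (0.091) = €625,824.18.

€625,824.18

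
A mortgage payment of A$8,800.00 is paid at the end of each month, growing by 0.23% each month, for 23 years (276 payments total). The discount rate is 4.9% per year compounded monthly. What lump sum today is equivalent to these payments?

A$1,913,442.41

Periodic rate r = 0.049/12 per month; n is counted in months.
Growing ordinary annuity: PV = PMT₁ × [1 − ((1+g)/(1+r))^n] / (r − g) = 8,800 × [1 − ((1+0.0023)/(1+r))^276] / (r − 0.0023) = A$1,913,442.41.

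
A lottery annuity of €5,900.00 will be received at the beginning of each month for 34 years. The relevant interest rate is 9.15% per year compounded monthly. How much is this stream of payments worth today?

This is an annuity due: 408 payments of €5,900.00 at the beginning of each month.
Periodic rate r = 0.0915/12 per month; n is counted in months.
PV = PMT × [(1 − (1+r)^−n)/r] × (1+r) = 5,900 × [1 − (1+r)^−408] / r × (1+r) = €744,518.82

€744,518.82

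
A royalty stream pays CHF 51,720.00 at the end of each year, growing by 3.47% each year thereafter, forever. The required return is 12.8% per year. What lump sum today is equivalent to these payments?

Periodic rate r = 0.128 per year.
Growing perpetuity (Gordon): PV = PMT₁ / (r − g) = 51,720 / (r − 0.0347) = CHF 554,340.84.

CHF 554,340.84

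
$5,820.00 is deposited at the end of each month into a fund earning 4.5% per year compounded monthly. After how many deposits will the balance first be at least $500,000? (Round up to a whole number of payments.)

Periodic rate r = 0.045/12 per month; n is counted in months.
Ordinary annuity FV: 500,000 = 5,820 × [((1+r)^n − 1)/r].
(1+r)^n = 1 + 500,000 × r / 5,820, so n = ln(1 + 500,000·r/5,820) / ln(1+r) = 74.61.
Round up to a whole number of payments: n = 75.

75 payments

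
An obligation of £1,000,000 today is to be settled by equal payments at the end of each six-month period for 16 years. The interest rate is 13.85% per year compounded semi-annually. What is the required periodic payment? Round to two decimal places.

Level ordinary annuity; solve PV = PMT × [(1 − (1+r)^−n)/r] for PMT.
Periodic rate r = 0.1385/2 per half-year; n is counted in half-years.
With n = 32: PMT = 1,000,000 / ([(1 − (1+r)^−n)/r]) = £78,456.45

£78,456.45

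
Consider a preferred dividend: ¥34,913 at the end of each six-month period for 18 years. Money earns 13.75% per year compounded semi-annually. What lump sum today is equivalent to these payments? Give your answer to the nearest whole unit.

¥461,462

This is an ordinary annuity: 36 payments of ¥34,913 at the end of each six-month period.
Periodic rate r = 0.1375/2 per half-year; n is counted in half-years.
PV = PMT × [(1 − (1+r)^−n)/r] = 34,913 × [1 − (1+r)^−36] / r = ¥461,462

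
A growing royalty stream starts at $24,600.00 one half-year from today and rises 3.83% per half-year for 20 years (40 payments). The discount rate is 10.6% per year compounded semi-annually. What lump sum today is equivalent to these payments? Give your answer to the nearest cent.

Periodic rate r = 0.106/2 per half-year; n is counted in half-years.
Growing ordinary annuity: PV = PMT₁ × [1 − ((1+g)/(1+r))^n] / (r − g) = 24,600 × [1 − ((1+0.0383)/(1+r))^40] / (r − 0.0383) = $719,801.66.

$719,801.66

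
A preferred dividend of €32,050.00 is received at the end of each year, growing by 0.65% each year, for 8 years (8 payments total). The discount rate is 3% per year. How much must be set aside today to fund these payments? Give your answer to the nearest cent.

€229,935.39

Periodic rate r = 0.03 per year.
Growing ordinary annuity: PV = PMT₁ × [1 − ((1+g)/(1+r))^n] / (r − g) = 32,050 × [1 − ((1+0.0065)/(1+r))^8] / (r − 0.0065) = €229,935.39.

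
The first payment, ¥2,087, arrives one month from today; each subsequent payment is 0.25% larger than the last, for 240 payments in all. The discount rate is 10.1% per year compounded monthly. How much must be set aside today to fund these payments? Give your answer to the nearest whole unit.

Periodic rate r = 0.101/12 per month; n is counted in months.
Growing ordinary annuity: PV = PMT₁ × [1 − ((1+g)/(1+r))^n] / (r − g) = 2,087 × [1 − ((1+0.0025)/(1+r))^240] / (r − 0.0025) = ¥266,813.

¥266,813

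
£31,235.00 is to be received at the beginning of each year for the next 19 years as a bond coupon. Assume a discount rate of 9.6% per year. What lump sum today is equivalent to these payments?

This is an annuity due: 19 payments of £31,235.00 at the beginning of each year.
Periodic rate r = 0.096 per year.
PV = PMT × [(1 − (1+r)^−n)/r] × (1+r) = 31,235 × [1 − (1+r)^−19] / r × (1+r) = £294,113.93

£294,113.93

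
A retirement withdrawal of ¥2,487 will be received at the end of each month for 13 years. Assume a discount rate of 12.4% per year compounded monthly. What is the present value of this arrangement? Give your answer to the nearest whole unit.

This is an ordinary annuity: 156 payments of ¥2,487 at the end of each month.
Periodic rate r = 0.124/12 per month; n is counted in months.
PV = PMT × [(1 − (1+r)^−n)/r] = 2,487 × [1 − (1+r)^−156] / r = ¥192,266

¥192,266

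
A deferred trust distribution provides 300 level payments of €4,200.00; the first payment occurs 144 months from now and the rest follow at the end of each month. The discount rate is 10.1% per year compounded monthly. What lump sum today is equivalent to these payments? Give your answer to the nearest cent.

€138,339.33

Ordinary annuity of 300 payments, first payment at period 144.
Periodic rate r = 0.101/12 per month; n is counted in months.
The ordinary-annuity PV formula values the stream one period before the first payment (period 143); discount that back 143 periods:
PV₀ = 4,200 × [1 − (1+r)^−300] / r × (1+r)^−143 = €138,339.33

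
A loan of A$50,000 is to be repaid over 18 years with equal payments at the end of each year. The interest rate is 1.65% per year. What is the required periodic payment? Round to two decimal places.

A$3,233.35

Level ordinary annuity; solve PV = PMT × [(1 − (1+r)^−n)/r] for PMT.
Periodic rate r = 0.0165 per year.
With n = 18: PMT = 50,000 / ([(1 − (1+r)^−n)/r]) = A$3,233.35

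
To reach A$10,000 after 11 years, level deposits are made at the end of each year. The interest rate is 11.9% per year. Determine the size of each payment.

Level ordinary annuity; solve FV = PMT × [((1+r)^n − 1)/r] for PMT.
Periodic rate r = 0.119 per year.
With n = 11: PMT = 10,000 / ([((1+r)^n − 1)/r]) = A$486.80

A$486.80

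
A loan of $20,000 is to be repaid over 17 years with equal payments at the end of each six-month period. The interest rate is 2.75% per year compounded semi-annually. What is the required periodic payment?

$740.37

Level ordinary annuity; solve PV = PMT × [(1 − (1+r)^−n)/r] for PMT.
Periodic rate r = 0.0275/2 per half-year; n is counted in half-years.
With n = 34: PMT = 20,000 / ([(1 − (1+r)^−n)/r]) = $740.37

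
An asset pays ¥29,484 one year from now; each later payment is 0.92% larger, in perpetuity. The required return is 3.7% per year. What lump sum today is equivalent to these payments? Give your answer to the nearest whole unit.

¥1,060,576

Periodic rate r = 0.037 per year.
Growing perpetuity (Gordon): PV = PMT₁ / (r − g) = 29,484 / (r − 0.0092) = ¥1,060,576.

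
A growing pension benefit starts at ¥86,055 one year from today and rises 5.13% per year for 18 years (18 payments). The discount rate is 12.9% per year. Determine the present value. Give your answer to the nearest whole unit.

Periodic rate r = 0.129 per year.
Growing ordinary annuity: PV = PMT₁ × [1 − ((1+g)/(1+r))^n] / (r − g) = 86,055 × [1 − ((1+0.0513)/(1+r))^18] / (r − 0.0513) = ¥800,666.

¥800,666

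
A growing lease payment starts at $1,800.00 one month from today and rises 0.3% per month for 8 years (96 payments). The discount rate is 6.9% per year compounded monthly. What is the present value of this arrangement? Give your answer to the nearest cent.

$151,293.56

Periodic rate r = 0.069/12 per month; n is counted in months.
Growing ordinary annuity: PV = PMT₁ × [1 − ((1+g)/(1+r))^n] / (r − g) = 1,800 × [1 − ((1+0.003)/(1+r))^96] / (r − 0.003) = $151,293.56.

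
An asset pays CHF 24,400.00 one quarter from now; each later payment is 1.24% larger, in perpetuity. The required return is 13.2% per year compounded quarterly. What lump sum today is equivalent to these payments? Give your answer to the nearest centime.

CHF 1,184,466.02

Periodic rate r = 0.132/4 per quarter.
Growing perpetuity (Gordon): PV = PMT₁ / (r − g) = 24,400 / (r − 0.0124) = CHF 1,184,466.02.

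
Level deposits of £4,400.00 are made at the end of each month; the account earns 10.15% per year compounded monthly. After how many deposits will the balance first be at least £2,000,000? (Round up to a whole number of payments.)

Periodic rate r = 0.1015/12 per month; n is counted in months.
Ordinary annuity FV: 2,000,000 = 4,400 × [((1+r)^n − 1)/r].
(1+r)^n = 1 + 2,000,000 × r / 4,400, so n = ln(1 + 2,000,000·r/4,400) / ln(1+r) = 187.34.
Round up to a whole number of payments: n = 188.

188 payments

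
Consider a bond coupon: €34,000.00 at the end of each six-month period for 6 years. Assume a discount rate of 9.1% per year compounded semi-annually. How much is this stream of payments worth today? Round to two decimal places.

€309,146.87

This is an ordinary annuity: 12 payments of €34,000.00 at the end of each six-month period.
Periodic rate r = 0.091/2 per half-year; n is counted in half-years.
PV = PMT × [(1 − (1+r)^−n)/r] = 34,000 × [1 − (1+r)^−12] / r = €309,146.87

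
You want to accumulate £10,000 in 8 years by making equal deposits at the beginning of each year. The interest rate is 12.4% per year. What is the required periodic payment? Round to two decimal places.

£712.85

Level annuity due; solve FV = PMT × [((1+r)^n − 1)/r] × (1+r) for PMT.
Periodic rate r = 0.124 per year.
With n = 8: PMT = 10,000 / ([((1+r)^n − 1)/r] × (1+r)) = £712.85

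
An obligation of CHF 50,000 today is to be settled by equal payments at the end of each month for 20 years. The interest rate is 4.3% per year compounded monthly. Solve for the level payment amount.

Level ordinary annuity; solve PV = PMT × [(1 − (1+r)^−n)/r] for PMT.
Periodic rate r = 0.043/12 per month; n is counted in months.
With n = 240: PMT = 50,000 / ([(1 − (1+r)^−n)/r]) = CHF 310.95

CHF 310.95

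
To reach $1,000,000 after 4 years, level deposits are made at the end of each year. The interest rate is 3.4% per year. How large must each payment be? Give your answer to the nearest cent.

Level ordinary annuity; solve FV = PMT × [((1+r)^n − 1)/r] for PMT.
Periodic rate r = 0.034 per year.
With n = 4: PMT = 1,000,000 / ([((1+r)^n − 1)/r]) = $237,605.13

$237,605.13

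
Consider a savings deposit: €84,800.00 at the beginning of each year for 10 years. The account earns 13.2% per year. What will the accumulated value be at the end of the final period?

This is an annuity due: 10 deposits of €84,800.00 at the beginning of each year.
Periodic rate r = 0.132 per year.
FV = PMT × [((1+r)^n − 1)/r] × (1+r) = 84,800 × [(1+r)^10 − 1] / r × (1+r) = €1,785,429.34

€1,785,429.34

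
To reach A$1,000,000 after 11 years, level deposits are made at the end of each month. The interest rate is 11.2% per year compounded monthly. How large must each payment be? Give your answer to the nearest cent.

Level ordinary annuity; solve FV = PMT × [((1+r)^n − 1)/r] for PMT.
Periodic rate r = 0.112/12 per month; n is counted in months.
With n = 132: PMT = 1,000,000 / ([((1+r)^n − 1)/r]) = A$3,875.09

A$3,875.09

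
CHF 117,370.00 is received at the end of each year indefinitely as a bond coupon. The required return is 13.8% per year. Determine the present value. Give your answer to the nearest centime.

CHF 850,507.25

Periodic rate r = 0.138 per year.
Level perpetuity: PV = PMT / r = 117,370 / (0.138) = CHF 850,507.25.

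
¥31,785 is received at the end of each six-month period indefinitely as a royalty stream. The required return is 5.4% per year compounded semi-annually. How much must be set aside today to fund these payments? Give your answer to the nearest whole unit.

Periodic rate r = 0.054/2 per half-year.
Level perpetuity: PV = PMT / r = 31,785 / (0.054/2) = ¥1,177,222.

¥1,177,222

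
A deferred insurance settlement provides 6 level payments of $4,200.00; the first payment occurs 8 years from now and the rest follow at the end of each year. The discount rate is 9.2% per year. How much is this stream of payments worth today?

$10,114.79

Ordinary annuity of 6 payments, first payment at period 8.
Periodic rate r = 0.092 per year.
The ordinary-annuity PV formula values the stream one period before the first payment (period 7); discount that back 7 periods:
PV₀ = 4,200 × [1 − (1+r)^−6] / r × (1+r)^−7 = $10,114.79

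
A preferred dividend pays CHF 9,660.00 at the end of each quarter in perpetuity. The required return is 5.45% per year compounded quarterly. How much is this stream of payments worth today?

Periodic rate r = 0.0545/4 per quarter.
Level perpetuity: PV = PMT / r = 9,660 / (0.0545/4) = CHF 708,990.83.

CHF 708,990.83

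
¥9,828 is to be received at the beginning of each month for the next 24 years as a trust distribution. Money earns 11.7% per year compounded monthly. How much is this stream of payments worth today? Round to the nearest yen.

This is an annuity due: 288 payments of ¥9,828 at the beginning of each month.
Periodic rate r = 0.117/12 per month; n is counted in months.
PV = PMT × [(1 − (1+r)^−n)/r] × (1+r) = 9,828 × [1 − (1+r)^−288] / r × (1+r) = ¥955,586

¥955,586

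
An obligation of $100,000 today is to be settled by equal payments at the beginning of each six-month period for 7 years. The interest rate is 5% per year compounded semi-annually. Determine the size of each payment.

$8,345.03

Level annuity due; solve PV = PMT × [(1 − (1+r)^−n)/r] × (1+r) for PMT.
Periodic rate r = 0.05/2 per half-year; n is counted in half-years.
With n = 14: PMT = 100,000 / ([(1 − (1+r)^−n)/r] × (1+r)) = $8,345.03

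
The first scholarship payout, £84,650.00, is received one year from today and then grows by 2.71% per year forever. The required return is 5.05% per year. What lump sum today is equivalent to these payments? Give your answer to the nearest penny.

Periodic rate r = 0.0505 per year.
Growing perpetuity (Gordon): PV = PMT₁ / (r − g) = 84,650 / (r − 0.0271) = £3,617,521.37.

£3,617,521.37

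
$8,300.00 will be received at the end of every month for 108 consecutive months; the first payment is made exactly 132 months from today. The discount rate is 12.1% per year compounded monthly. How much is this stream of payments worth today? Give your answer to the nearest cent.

Ordinary annuity of 108 payments, first payment at period 132.
Periodic rate r = 0.121/12 per month; n is counted in months.
The ordinary-annuity PV formula values the stream one period before the first payment (period 131); discount that back 131 periods:
PV₀ = 8,300 × [1 − (1+r)^−108] / r × (1+r)^−131 = $146,312.00

$146,312.00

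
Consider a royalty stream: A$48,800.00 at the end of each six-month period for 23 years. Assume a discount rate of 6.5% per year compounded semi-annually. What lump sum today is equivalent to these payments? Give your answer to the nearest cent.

This is an ordinary annuity: 46 payments of A$48,800.00 at the end of each six-month period.
Periodic rate r = 0.065/2 per half-year; n is counted in half-years.
PV = PMT × [(1 − (1+r)^−n)/r] = 48,800 × [1 − (1+r)^−46] / r = A$1,156,717.48

A$1,156,717.48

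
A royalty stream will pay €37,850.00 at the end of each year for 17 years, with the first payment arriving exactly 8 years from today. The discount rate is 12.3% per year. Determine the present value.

€117,603.46

Ordinary annuity of 17 payments, first payment at period 8.
Periodic rate r = 0.123 per year.
The ordinary-annuity PV formula values the stream one period before the first payment (period 7); discount that back 7 periods:
PV₀ = 37,850 × [1 − (1+r)^−17] / r × (1+r)^−7 = €117,603.46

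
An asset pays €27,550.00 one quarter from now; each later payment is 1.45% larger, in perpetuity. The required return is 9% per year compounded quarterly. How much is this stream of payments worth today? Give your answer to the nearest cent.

Periodic rate r = 0.09/4 per quarter.
Growing perpetuity (Gordon): PV = PMT₁ / (r − g) = 27,550 / (r − 0.0145) = €3,443,750.00.

€3,443,750.00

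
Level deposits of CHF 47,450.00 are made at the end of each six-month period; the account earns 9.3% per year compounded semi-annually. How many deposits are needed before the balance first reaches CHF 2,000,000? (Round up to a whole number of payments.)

24 payments

Periodic rate r = 0.093/2 per half-year; n is counted in half-years.
Ordinary annuity FV: 2,000,000 = 47,450 × [((1+r)^n − 1)/r].
(1+r)^n = 1 + 2,000,000 × r / 47,450, so n = ln(1 + 2,000,000·r/47,450) / ln(1+r) = 23.88.
Round up to a whole number of payments: n = 24.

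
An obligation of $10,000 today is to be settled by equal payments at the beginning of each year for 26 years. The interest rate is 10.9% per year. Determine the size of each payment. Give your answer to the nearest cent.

Level annuity due; solve PV = PMT × [(1 − (1+r)^−n)/r] × (1+r) for PMT.
Periodic rate r = 0.109 per year.
With n = 26: PMT = 10,000 / ([(1 − (1+r)^−n)/r] × (1+r)) = $1,054.45

$1,054.45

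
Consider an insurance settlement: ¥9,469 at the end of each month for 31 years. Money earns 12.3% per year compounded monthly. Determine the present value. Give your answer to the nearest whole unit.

¥903,006

This is an ordinary annuity: 372 payments of ¥9,469 at the end of each month.
Periodic rate r = 0.123/12 per month; n is counted in months.
PV = PMT × [(1 − (1+r)^−n)/r] = 9,469 × [1 − (1+r)^−372] / r = ¥903,006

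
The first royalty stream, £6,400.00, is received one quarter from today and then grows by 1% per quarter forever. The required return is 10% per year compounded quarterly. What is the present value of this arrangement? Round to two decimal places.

£426,666.67

Periodic rate r = 0.1/4 per quarter.
Growing perpetuity (Gordon): PV = PMT₁ / (r − g) = 6,400 / (r − 0.01) = £426,666.67.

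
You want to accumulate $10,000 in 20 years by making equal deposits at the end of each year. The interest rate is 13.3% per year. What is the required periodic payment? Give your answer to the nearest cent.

$119.28

Level ordinary annuity; solve FV = PMT × [((1+r)^n − 1)/r] for PMT.
Periodic rate r = 0.133 per year.
With n = 20: PMT = 10,000 / ([((1+r)^n − 1)/r]) = $119.28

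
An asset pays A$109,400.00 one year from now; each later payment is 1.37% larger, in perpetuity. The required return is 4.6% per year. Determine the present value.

Periodic rate r = 0.046 per year.
Growing perpetuity (Gordon): PV = PMT₁ / (r − g) = 109,400 / (r − 0.0137) = A$3,386,996.90.

A$3,386,996.90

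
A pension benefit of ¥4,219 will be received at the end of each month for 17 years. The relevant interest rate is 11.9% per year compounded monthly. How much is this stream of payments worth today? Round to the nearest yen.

This is an ordinary annuity: 204 payments of ¥4,219 at the end of each month.
Periodic rate r = 0.119/12 per month; n is counted in months.
PV = PMT × [(1 − (1+r)^−n)/r] = 4,219 × [1 − (1+r)^−204] / r = ¥368,613

¥368,613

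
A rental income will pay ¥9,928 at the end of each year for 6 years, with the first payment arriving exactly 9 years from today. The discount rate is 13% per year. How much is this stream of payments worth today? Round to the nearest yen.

¥14,929

Ordinary annuity of 6 payments, first payment at period 9.
Periodic rate r = 0.13 per year.
The ordinary-annuity PV formula values the stream one period before the first payment (period 8); discount that back 8 periods:
PV₀ = 9,928 × [1 − (1+r)^−6] / r × (1+r)^−8 = ¥14,929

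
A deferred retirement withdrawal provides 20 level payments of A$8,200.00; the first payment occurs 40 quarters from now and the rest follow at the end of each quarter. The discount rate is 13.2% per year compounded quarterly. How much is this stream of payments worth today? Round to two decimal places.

A$33,455.09

Ordinary annuity of 20 payments, first payment at period 40.
Periodic rate r = 0.132/4 per quarter; n is counted in quarters.
The ordinary-annuity PV formula values the stream one period before the first payment (period 39); discount that back 39 periods:
PV₀ = 8,200 × [1 − (1+r)^−20] / r × (1+r)^−39 = A$33,455.09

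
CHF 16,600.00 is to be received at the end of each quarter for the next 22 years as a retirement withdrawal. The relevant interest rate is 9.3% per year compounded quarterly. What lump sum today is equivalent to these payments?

CHF 619,509.16

This is an ordinary annuity: 88 payments of CHF 16,600.00 at the end of each quarter.
Periodic rate r = 0.093/4 per quarter; n is counted in quarters.
PV = PMT × [(1 − (1+r)^−n)/r] = 16,600 × [1 − (1+r)^−88] / r = CHF 619,509.16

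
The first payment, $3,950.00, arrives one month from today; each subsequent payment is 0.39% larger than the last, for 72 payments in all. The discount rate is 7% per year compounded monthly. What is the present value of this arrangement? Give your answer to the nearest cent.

$264,294.40

Periodic rate r = 0.07/12 per month; n is counted in months.
Growing ordinary annuity: PV = PMT₁ × [1 − ((1+g)/(1+r))^n] / (r − g) = 3,950 × [1 − ((1+0.0039)/(1+r))^72] / (r − 0.0039) = $264,294.40.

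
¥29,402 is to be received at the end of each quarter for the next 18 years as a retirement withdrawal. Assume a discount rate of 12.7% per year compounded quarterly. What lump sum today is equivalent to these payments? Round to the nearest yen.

¥828,487

This is an ordinary annuity: 72 payments of ¥29,402 at the end of each quarter.
Periodic rate r = 0.127/4 per quarter; n is counted in quarters.
PV = PMT × [(1 − (1+r)^−n)/r] = 29,402 × [1 − (1+r)^−72] / r = ¥828,487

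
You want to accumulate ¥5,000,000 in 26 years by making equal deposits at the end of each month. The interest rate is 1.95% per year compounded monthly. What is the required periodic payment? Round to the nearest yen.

¥12,318

Level ordinary annuity; solve FV = PMT × [((1+r)^n − 1)/r] for PMT.
Periodic rate r = 0.0195/12 per month; n is counted in months.
With n = 312: PMT = 5,000,000 / ([((1+r)^n − 1)/r]) = ¥12,318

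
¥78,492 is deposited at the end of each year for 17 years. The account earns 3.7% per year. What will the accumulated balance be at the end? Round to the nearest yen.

¥1,812,850

This is an ordinary annuity: 17 deposits of ¥78,492 at the end of each year.
Periodic rate r = 0.037 per year.
FV = PMT × [((1+r)^n − 1)/r] = 78,492 × [(1+r)^17 − 1] / r = ¥1,812,850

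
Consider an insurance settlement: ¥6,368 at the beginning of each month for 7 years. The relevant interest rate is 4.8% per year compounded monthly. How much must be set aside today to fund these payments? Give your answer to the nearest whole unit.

¥455,372

This is an annuity due: 84 payments of ¥6,368 at the beginning of each month.
Periodic rate r = 0.048/12 per month; n is counted in months.
PV = PMT × [(1 − (1+r)^−n)/r] × (1+r) = 6,368 × [1 − (1+r)^−84] / r × (1+r) = ¥455,372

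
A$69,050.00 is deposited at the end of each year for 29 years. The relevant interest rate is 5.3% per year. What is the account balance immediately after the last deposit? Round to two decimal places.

This is an ordinary annuity: 29 deposits of A$69,050.00 at the end of each year.
Periodic rate r = 0.053 per year.
FV = PMT × [((1+r)^n − 1)/r] = 69,050 × [(1+r)^29 − 1] / r = A$4,522,366.28

A$4,522,366.28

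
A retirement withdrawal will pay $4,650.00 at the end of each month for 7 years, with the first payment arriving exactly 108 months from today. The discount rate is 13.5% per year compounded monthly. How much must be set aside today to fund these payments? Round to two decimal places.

Ordinary annuity of 84 payments, first payment at period 108.
Periodic rate r = 0.135/12 per month; n is counted in months.
The ordinary-annuity PV formula values the stream one period before the first payment (period 107); discount that back 107 periods:
PV₀ = 4,650 × [1 − (1+r)^−84] / r × (1+r)^−107 = $76,075.17

$76,075.17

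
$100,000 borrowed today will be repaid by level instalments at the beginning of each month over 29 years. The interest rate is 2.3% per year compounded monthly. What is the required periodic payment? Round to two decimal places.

Level annuity due; solve PV = PMT × [(1 − (1+r)^−n)/r] × (1+r) for PMT.
Periodic rate r = 0.023/12 per month; n is counted in months.
With n = 348: PMT = 100,000 / ([(1 − (1+r)^−n)/r] × (1+r)) = $393.28

$393.28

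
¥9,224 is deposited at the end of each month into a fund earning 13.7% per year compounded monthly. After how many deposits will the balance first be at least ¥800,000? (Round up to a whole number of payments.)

Periodic rate r = 0.137/12 per month; n is counted in months.
Ordinary annuity FV: 800,000 = 9,224 × [((1+r)^n − 1)/r].
(1+r)^n = 1 + 800,000 × r / 9,224, so n = ln(1 + 800,000·r/9,224) / ln(1+r) = 60.63.
Round up to a whole number of payments: n = 61.

61 payments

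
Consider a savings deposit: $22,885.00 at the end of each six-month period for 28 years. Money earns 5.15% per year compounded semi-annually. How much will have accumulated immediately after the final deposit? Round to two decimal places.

This is an ordinary annuity: 56 deposits of $22,885.00 at the end of each six-month period.
Periodic rate r = 0.0515/2 per half-year; n is counted in half-years.
FV = PMT × [((1+r)^n − 1)/r] = 22,885 × [(1+r)^56 − 1] / r = $2,801,880.34

$2,801,880.34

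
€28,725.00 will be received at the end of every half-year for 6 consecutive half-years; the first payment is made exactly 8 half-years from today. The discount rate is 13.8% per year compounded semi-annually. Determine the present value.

Ordinary annuity of 6 payments, first payment at period 8.
Periodic rate r = 0.138/2 per half-year; n is counted in half-years.
The ordinary-annuity PV formula values the stream one period before the first payment (period 7); discount that back 7 periods:
PV₀ = 28,725 × [1 − (1+r)^−6] / r × (1+r)^−7 = €86,091.68

€86,091.68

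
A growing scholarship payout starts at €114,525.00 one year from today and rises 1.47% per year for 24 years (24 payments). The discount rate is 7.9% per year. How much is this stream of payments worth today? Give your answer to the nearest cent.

€1,373,462.59

Periodic rate r = 0.079 per year.
Growing ordinary annuity: PV = PMT₁ × [1 − ((1+g)/(1+r))^n] / (r − g) = 114,525 × [1 − ((1+0.0147)/(1+r))^24] / (r − 0.0147) = €1,373,462.59.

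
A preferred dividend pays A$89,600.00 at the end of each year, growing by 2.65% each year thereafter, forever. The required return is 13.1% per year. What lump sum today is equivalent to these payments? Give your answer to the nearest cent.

A$857,416.27

Periodic rate r = 0.131 per year.
Growing perpetuity (Gordon): PV = PMT₁ / (r − g) = 89,600 / (r − 0.0265) = A$857,416.27.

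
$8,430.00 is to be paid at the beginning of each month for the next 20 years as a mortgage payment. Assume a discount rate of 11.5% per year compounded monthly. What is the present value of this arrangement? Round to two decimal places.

$798,063.67

This is an annuity due: 240 payments of $8,430.00 at the beginning of each month.
Periodic rate r = 0.115/12 per month; n is counted in months.
PV = PMT × [(1 − (1+r)^−n)/r] × (1+r) = 8,430 × [1 − (1+r)^−240] / r × (1+r) = $798,063.67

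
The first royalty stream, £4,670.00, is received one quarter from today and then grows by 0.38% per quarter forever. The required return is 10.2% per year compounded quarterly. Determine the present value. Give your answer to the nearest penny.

Periodic rate r = 0.102/4 per quarter.
Growing perpetuity (Gordon): PV = PMT₁ / (r − g) = 4,670 / (r − 0.0038) = £215,207.37.

£215,207.37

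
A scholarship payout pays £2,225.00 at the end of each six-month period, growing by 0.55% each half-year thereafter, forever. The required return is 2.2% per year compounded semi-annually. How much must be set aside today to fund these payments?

£404,545.45

Periodic rate r = 0.022/2 per half-year.
Growing perpetuity (Gordon): PV = PMT₁ / (r − g) = 2,225 / (r − 0.0055) = £404,545.45.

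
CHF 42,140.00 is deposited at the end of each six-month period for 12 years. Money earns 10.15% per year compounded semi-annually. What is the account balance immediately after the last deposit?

CHF 1,893,886.94

This is an ordinary annuity: 24 deposits of CHF 42,140.00 at the end of each six-month period.
Periodic rate r = 0.1015/2 per half-year; n is counted in half-years.
FV = PMT × [((1+r)^n − 1)/r] = 42,140 × [(1+r)^24 − 1] / r = CHF 1,893,886.94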